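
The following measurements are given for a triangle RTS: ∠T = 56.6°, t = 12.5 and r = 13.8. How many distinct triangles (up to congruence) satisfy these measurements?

2

r·sin T = 13.8·sin(56.6°) ≈ 11.52.
Since r sin T < t < r (11.52 < 12.5 < 13.8), two triangles exist.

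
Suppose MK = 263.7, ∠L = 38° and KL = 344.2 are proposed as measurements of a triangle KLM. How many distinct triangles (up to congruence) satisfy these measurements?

KL·sin L = 344.2·sin(38°) ≈ 211.9.
Since KL sin L < MK < KL (211.9 < 263.7 < 344.2), two triangles exist.

2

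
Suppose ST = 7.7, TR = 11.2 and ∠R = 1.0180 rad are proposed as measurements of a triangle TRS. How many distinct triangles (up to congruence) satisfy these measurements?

0

TR·sin R = 11.2·sin(1.0180 rad) ≈ 9.532.
Since ST = 7.7 < 9.532 = TR sin R, no triangle exists.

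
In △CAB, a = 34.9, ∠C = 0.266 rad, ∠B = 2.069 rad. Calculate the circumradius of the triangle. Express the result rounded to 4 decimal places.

24.1712

The third angle is ∠A = π − ∠B − ∠C = 0.807 rad.
Law of sines: c = a·sin C/sin A ≈ 12.708.
Law of sines: b = a·sin B/sin A ≈ 42.466.
Circumradius = a/(2 sin A) ≈ 24.171.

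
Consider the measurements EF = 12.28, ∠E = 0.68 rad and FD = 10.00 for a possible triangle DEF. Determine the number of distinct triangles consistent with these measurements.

2

EF·sin E = 12.28·sin(0.68 rad) ≈ 7.722.
Since EF sin E < FD < EF (7.722 < 10.00 < 12.28), two triangles exist.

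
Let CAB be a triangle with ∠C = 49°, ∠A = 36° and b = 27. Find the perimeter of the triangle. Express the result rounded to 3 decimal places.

The third angle is ∠B = 180° − ∠C − ∠A = 95.00°.
Law of sines: c = b·sin C/sin B ≈ 20.455.
Law of sines: a = b·sin A/sin B ≈ 15.931.
Semiperimeter s = (20.455+15.931+27)/2 = 31.693.
Perimeter = 20.455 + 15.931 + 27 = 63.386.

63.386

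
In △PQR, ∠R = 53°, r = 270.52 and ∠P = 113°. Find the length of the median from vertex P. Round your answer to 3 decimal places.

The third angle is ∠Q = 180° − ∠R − ∠P = 14.00°.
Law of sines: p = r·sin P/sin R ≈ 311.8.
Law of sines: q = r·sin Q/sin R ≈ 81.946.
Median from P: ½√(2·q² + 2·r² − p²) ≈ 125.07.

m_P ≈ 125.073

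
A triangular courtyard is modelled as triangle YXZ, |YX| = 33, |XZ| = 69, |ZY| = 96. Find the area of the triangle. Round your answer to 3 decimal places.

area ≈ 766.851

Semiperimeter s = (69 + 96 + 33)/2 = 99.
Heron's formula: area = √(99·30·3·66) ≈ 766.85.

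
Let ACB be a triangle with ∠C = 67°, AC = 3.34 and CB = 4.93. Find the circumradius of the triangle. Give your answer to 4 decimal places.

By the law of cosines, BA² = AC² + CB² − 2·AC·CB·cos C = 22.593, so BA ≈ 4.7532.
Area = ½·AC·CB·sin C ≈ 7.5786.
Circumradius = BA/(2 sin C) ≈ 2.5818.

R ≈ 2.5818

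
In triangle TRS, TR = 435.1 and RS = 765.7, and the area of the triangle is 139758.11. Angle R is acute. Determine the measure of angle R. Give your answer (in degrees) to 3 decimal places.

∠R ≈ 57.034°

From area = ½·TR·RS·sin R, we get sin R = 2·area/(TR·RS) ≈ 0.83899.
Taking the acute solution, ∠R ≈ 57.03°.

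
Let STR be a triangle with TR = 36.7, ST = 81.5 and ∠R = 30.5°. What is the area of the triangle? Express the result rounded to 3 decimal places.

Law of sines: sin S = TR·sin R/ST ≈ 0.22855.
Since ST ≥ TR, only the acute value applies: ∠S ≈ 13.21°.
Then ∠T = 180° − ∠R − ∠S ≈ 136.29°.
Law of sines gives RS = ST·sin T/sin R ≈ 110.96.
Area = ½·ST·TR·sin T ≈ 1033.5.

1033.451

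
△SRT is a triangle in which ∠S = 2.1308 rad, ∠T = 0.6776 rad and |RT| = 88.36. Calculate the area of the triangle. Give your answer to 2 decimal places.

The third angle is ∠R = π − ∠T − ∠S = 0.3332 rad.
Law of sines: |TS| = |RT|·sin R/sin S ≈ 34.109.
Law of sines: |SR| = |RT|·sin T/sin S ≈ 65.382.
Area = ½·|RT|·|TS|·sin T ≈ 944.74.

944.74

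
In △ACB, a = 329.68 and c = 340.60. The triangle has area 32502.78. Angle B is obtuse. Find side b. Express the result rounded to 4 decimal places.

638.6046

From area = ½·a·c·sin B, we get sin B = 2·area/(a·c) ≈ 0.57891.
Taking the obtuse solution, ∠B ≈ 144.63°.
Law of cosines then gives b ≈ 638.6.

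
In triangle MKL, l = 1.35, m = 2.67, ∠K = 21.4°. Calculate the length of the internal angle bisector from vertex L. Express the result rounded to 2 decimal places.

By the law of cosines, k² = l² + m² − 2·l·m·cos K = 2.2394, so k ≈ 1.4965.
Law of cosines again: cos L = (m² + k² − l²)/(2·m·k) ≈ 0.94427, so ∠L ≈ 19.22°.
The bisector from L has length 2·m·k·cos(∠L/2)/(m+k) ≈ 1.8911.

1.89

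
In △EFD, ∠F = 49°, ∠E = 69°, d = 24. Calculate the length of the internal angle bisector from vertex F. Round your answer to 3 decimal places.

t_F ≈ 22.448

The third angle is ∠D = 180° − ∠E − ∠F = 62.00°.
Law of sines: e = d·sin E/sin D ≈ 25.376.
Law of sines: f = d·sin F/sin D ≈ 20.514.
The bisector from F has length 2·d·e·cos(∠F/2)/(d+e) ≈ 22.448.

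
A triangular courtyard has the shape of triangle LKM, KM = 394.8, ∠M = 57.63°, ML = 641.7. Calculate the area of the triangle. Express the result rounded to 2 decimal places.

106987.88

Area = ½·KM·ML·sin M ≈ 1.0699e+05.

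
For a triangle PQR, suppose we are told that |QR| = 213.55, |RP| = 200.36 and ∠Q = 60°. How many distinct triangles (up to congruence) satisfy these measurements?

|QR|·sin Q = 213.55·sin(60°) ≈ 184.9.
Since |QR| sin Q < |RP| < |QR| (184.9 < 200.36 < 213.55), two triangles exist.

2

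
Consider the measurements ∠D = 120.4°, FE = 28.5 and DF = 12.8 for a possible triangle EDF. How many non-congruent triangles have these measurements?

1

DF·sin D = 12.8·sin(120.4°) ≈ 11.04.
Since ∠D is not acute, a triangle exists only if FE > DF; here FE > DF, so there is exactly one triangle.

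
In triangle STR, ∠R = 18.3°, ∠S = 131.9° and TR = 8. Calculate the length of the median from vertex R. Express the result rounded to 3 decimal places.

6.589

The third angle is ∠T = 180° − ∠R − ∠S = 29.80°.
Law of sines: RS = TR·sin T/sin S ≈ 5.3416.
Law of sines: ST = TR·sin R/sin S ≈ 3.3748.
Median from R: ½√(2·TR² + 2·RS² − ST²) ≈ 6.5893.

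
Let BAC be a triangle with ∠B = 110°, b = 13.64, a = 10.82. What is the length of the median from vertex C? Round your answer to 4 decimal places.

Law of sines: sin A = a·sin B/b ≈ 0.74542.
Since b ≥ a, only the acute value applies: ∠A ≈ 48.19°.
Then ∠C = 180° − ∠B − ∠A ≈ 21.81°.
Law of sines gives c = b·sin C/sin B ≈ 5.3918.
Median from C: ½√(2·b² + 2·a² − c²) ≈ 12.012.

m_C ≈ 12.0122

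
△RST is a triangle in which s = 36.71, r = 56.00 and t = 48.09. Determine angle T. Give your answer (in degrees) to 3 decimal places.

∠T ≈ 58.128°

By the law of cosines, cos T = (r² + s² − t²) / (2·r·s) ≈ 0.52802, so ∠T ≈ 58.13°.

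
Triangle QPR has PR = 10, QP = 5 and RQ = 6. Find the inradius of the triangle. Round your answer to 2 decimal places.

Semiperimeter s = (10 + 6 + 5)/2 = 10.5.
Heron's formula: area = √(10.5·0.5·4.5·5.5) ≈ 11.399.
Inradius = area/s = 11.399/10.5 ≈ 1.0856.

r ≈ 1.09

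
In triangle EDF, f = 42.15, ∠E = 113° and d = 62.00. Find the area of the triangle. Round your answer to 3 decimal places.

1202.778

Area = ½·d·f·sin E ≈ 1202.8.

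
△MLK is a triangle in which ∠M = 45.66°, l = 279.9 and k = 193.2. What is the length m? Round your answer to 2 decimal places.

200.20

By the law of cosines, m² = l² + k² − 2·l·k·cos M = 40080, so m ≈ 200.2.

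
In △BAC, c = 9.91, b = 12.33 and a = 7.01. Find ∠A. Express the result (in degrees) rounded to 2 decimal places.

By the law of cosines, cos A = (c² + b² − a²) / (2·c·b) ≈ 0.82288, so ∠A ≈ 34.63°.

34.63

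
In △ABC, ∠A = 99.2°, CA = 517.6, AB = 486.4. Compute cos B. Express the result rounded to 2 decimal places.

0.74

By the law of cosines, BC² = CA² + AB² − 2·CA·AB·cos A = 5.85e+05, so BC ≈ 764.85.
Law of cosines again: cos B = (AB² + BC² − CA²)/(2·AB·BC) ≈ 0.74414, so ∠B ≈ 41.91°.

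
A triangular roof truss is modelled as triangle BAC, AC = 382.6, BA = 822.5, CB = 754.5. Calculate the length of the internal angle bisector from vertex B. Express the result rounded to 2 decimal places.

By the law of cosines, cos B = (CB² + BA² − AC²) / (2·CB·BA) ≈ 0.88578, so ∠B ≈ 27.65°.
The bisector from B has length 2·CB·BA·cos(∠B/2)/(CB+BA) ≈ 764.23.

764.23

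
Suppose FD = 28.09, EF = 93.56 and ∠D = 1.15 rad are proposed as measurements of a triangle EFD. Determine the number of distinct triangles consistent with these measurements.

1

FD·sin D = 28.09·sin(1.15 rad) ≈ 25.64.
Since EF ≥ FD, exactly one triangle exists.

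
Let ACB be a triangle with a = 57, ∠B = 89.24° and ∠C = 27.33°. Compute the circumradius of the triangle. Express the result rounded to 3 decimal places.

R ≈ 31.865

The third angle is ∠A = 180° − ∠C − ∠B = 63.43°.
Law of sines: c = a·sin C/sin A ≈ 29.26.
Law of sines: b = a·sin B/sin A ≈ 63.725.
Circumradius = a/(2 sin A) ≈ 31.865.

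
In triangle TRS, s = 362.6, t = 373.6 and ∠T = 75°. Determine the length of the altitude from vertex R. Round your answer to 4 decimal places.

Law of sines: sin S = s·sin T/t ≈ 0.93749.
Since t ≥ s, only the acute value applies: ∠S ≈ 69.63°.
Then ∠R = 180° − ∠T − ∠S ≈ 35.37°.
Law of sines gives r = t·sin R/sin T ≈ 223.87.
Area = ½·t·s·sin R ≈ 39205.
The altitude from R has length 2·area/r ≈ 350.24.

h_R ≈ 350.2447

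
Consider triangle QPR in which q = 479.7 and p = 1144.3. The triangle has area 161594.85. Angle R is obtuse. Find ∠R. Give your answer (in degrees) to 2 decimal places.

From area = ½·q·p·sin R, we get sin R = 2·area/(q·p) ≈ 0.58877.
Taking the obtuse solution, ∠R ≈ 143.93°.

143.93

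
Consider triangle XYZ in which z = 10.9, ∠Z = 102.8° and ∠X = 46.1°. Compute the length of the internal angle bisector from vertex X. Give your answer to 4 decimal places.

The third angle is ∠Y = 180° − ∠Z − ∠X = 31.10°.
Law of sines: x = z·sin X/sin Z ≈ 8.0542.
Law of sines: y = z·sin Y/sin Z ≈ 5.7737.
The bisector from X has length 2·y·z·cos(∠X/2)/(y+z) ≈ 6.9461.

6.9461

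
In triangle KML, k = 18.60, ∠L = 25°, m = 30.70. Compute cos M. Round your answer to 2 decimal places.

By the law of cosines, l² = k² + m² − 2·k·m·cos L = 253.41, so l ≈ 15.919.
Law of cosines again: cos M = (l² + k² − m²)/(2·l·k) ≈ -0.57942, so ∠M ≈ 125.41°.

cos M ≈ -0.58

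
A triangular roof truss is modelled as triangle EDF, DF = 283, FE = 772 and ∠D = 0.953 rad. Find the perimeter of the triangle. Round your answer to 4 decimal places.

Law of sines: sin E = DF·sin D/FE ≈ 0.29882.
Since FE ≥ DF, only the acute value applies: ∠E ≈ 0.303 rad.
Then ∠F = π − ∠D − ∠E ≈ 1.885 rad.
Law of sines gives ED = FE·sin F/sin D ≈ 900.65.
Semiperimeter s = (283+772+900.65)/2 = 977.83.
Perimeter = 283 + 772 + 900.65 = 1955.7.

perimeter ≈ 1955.6518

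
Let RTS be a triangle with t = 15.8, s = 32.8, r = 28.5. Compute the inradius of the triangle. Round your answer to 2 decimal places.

Semiperimeter p = (28.5 + 15.8 + 32.8)/2 = 38.55.
Heron's formula: area = √(38.55·10.05·22.75·5.75) ≈ 225.12.
Inradius = area/p = 225.12/38.55 ≈ 5.8398.

5.84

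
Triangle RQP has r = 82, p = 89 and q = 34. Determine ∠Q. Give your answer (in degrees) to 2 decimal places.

22.46

By the law of cosines, cos Q = (p² + r² − q²) / (2·p·r) ≈ 0.92416, so ∠Q ≈ 22.46°.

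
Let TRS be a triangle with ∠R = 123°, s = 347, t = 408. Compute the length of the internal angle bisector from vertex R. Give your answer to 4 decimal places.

By the law of cosines, r² = s² + t² − 2·s·t·cos R = 4.4109e+05, so r ≈ 664.15.
The bisector from R has length 2·s·t·cos(∠R/2)/(s+t) ≈ 178.95.

t_R ≈ 178.9516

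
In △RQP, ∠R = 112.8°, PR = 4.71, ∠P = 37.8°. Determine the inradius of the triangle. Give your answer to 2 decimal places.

The third angle is ∠Q = 180° − ∠P − ∠R = 29.40°.
Law of sines: QP = PR·sin R/sin Q ≈ 8.8449.
Law of sines: RQ = PR·sin P/sin Q ≈ 5.8806.
Area = ½·PR·QP·sin P ≈ 12.767.
Semiperimeter s = (8.8449+4.71+5.8806)/2 = 9.7177.
Inradius = area/s = 12.767/9.7177 ≈ 1.3137.

r ≈ 1.31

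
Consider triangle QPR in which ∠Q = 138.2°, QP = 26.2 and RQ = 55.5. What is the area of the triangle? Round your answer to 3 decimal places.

484.602

Area = ½·RQ·QP·sin Q ≈ 484.6.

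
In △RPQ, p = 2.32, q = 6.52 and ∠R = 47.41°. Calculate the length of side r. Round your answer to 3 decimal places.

5.236

By the law of cosines, r² = p² + q² − 2·p·q·cos R = 27.419, so r ≈ 5.2363.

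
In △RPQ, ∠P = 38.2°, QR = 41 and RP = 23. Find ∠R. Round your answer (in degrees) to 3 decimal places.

∠R ≈ 121.501°

Law of sines: sin Q = RP·sin P/QR ≈ 0.34691.
Since QR ≥ RP, only the acute value applies: ∠Q ≈ 20.30°.
Then ∠R = 180° − ∠P − ∠Q ≈ 121.50°.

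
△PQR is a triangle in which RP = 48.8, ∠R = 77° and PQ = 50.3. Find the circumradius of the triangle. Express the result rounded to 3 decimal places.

Law of sines: sin Q = RP·sin R/PQ ≈ 0.94531.
Since PQ ≥ RP, only the acute value applies: ∠Q ≈ 70.96°.
Then ∠P = 180° − ∠R − ∠Q ≈ 32.04°.
Law of sines gives QR = PQ·sin P/sin R ≈ 27.384.
Circumradius = PQ/(2 sin R) ≈ 25.812.

25.812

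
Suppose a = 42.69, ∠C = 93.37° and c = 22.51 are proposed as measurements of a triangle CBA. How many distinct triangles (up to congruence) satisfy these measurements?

a·sin C = 42.69·sin(93.37°) ≈ 42.62.
Since ∠C is not acute, a triangle exists only if c > a; here c ≤ a, so there is no triangle.

0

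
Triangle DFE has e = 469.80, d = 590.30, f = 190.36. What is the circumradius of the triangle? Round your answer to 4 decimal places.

By the law of cosines, cos D = (f² + e² − d²) / (2·f·e) ≈ -0.51160, so ∠D ≈ 120.77°.
Circumradius = d/(2 sin D) ≈ 343.51.

343.5067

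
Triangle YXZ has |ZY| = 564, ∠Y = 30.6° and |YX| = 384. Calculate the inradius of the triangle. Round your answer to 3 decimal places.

By the law of cosines, |XZ|² = |ZY|² + |YX|² − 2·|ZY|·|YX|·cos Y = 92720, so |XZ| ≈ 304.5.
Area = ½·|ZY|·|YX|·sin Y ≈ 55123.
Semiperimeter s = (304.5+564+384)/2 = 626.25.
Inradius = area/s = 55123/626.25 ≈ 88.021.

r ≈ 88.021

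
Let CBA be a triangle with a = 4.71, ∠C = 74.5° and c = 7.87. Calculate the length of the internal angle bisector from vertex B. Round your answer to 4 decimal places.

4.8191

Law of sines: sin A = a·sin C/c ≈ 0.57671.
Since c ≥ a, only the acute value applies: ∠A ≈ 35.22°.
Then ∠B = 180° − ∠C − ∠A ≈ 70.28°.
Law of sines gives b = c·sin B/sin C ≈ 7.6881.
The bisector from B has length 2·a·c·cos(∠B/2)/(a+c) ≈ 4.8191.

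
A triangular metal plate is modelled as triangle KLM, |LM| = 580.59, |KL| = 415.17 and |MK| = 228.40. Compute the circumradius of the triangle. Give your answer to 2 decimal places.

360.68

By the law of cosines, cos K = (|MK|² + |KL|² − |LM|²) / (2·|MK|·|KL|) ≈ -0.59347, so ∠K ≈ 126.40°.
Circumradius = |LM|/(2 sin K) ≈ 360.68.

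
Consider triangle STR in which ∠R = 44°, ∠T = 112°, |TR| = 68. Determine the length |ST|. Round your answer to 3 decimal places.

The third angle is ∠S = 180° − ∠T − ∠R = 24.00°.
Law of sines: |ST| = |TR|·sin R/sin S ≈ 116.14.

116.136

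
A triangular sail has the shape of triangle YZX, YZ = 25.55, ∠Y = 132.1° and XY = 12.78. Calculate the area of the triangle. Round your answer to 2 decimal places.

area ≈ 121.14

Area = ½·XY·YZ·sin Y ≈ 121.14.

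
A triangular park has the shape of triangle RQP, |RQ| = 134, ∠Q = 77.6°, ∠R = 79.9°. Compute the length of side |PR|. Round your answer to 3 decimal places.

341.990

The third angle is ∠P = 180° − ∠R − ∠Q = 22.50°.
Law of sines: |PR| = |RQ|·sin Q/sin P ≈ 341.99.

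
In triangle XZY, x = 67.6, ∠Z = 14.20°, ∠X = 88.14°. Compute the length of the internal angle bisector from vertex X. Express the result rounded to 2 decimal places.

t_X ≈ 19.06

The third angle is ∠Y = 180° − ∠X − ∠Z = 77.66°.
Law of sines: z = x·sin Z/sin X ≈ 16.592.
Law of sines: y = x·sin Y/sin X ≈ 66.073.
The bisector from X has length 2·z·y·cos(∠X/2)/(z+y) ≈ 19.056.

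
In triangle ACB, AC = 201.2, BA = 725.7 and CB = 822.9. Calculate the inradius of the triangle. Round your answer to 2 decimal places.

Semiperimeter s = (822.9 + 725.7 + 201.2)/2 = 874.9.
Heron's formula: area = √(874.9·52·149.2·673.7) ≈ 67624.
Inradius = area/s = 67624/874.9 ≈ 77.293.

77.29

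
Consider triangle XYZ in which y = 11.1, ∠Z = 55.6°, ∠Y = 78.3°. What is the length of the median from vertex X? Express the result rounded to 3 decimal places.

The third angle is ∠X = 180° − ∠Y − ∠Z = 46.10°.
Law of sines: x = y·sin X/sin Y ≈ 8.1678.
Law of sines: z = y·sin Z/sin Y ≈ 9.3531.
Median from X: ½√(2·y² + 2·z² − x²) ≈ 9.4163.

m_X ≈ 9.416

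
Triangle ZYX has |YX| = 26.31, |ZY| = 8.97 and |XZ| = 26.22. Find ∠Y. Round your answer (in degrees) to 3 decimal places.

By the law of cosines, cos Y = (|ZY|² + |YX|² − |XZ|²) / (2·|ZY|·|YX|) ≈ 0.18048, so ∠Y ≈ 79.60°.

∠Y ≈ 79.602°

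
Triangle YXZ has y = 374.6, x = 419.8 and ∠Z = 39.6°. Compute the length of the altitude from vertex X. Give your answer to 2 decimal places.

h_X ≈ 238.78

By the law of cosines, z² = y² + x² − 2·y·x·cos Z = 74220, so z ≈ 272.43.
Area = ½·y·x·sin Z ≈ 50120.
The altitude from X has length 2·area/x ≈ 238.78.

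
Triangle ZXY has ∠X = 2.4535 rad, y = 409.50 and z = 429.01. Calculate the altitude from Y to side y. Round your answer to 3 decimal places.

272.449

By the law of cosines, x² = y² + z² − 2·y·z·cos X = 6.2315e+05, so x ≈ 789.4.
Area = ½·y·z·sin X ≈ 55784.
The altitude from Y has length 2·area/y ≈ 272.45.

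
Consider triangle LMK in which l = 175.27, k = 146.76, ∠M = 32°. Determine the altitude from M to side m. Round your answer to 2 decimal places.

h_M ≈ 146.73

By the law of cosines, m² = k² + l² − 2·k·l·cos M = 8630, so m ≈ 92.898.
Area = ½·k·l·sin M ≈ 6815.5.
The altitude from M has length 2·area/m ≈ 146.73.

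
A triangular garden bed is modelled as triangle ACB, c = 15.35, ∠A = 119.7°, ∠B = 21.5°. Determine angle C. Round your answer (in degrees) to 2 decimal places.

∠C ≈ 38.80°

The third angle is ∠C = 180° − ∠B − ∠A = 38.80°.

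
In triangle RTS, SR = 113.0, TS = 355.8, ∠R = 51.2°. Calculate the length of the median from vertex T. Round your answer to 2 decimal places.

382.67

Law of sines: sin T = SR·sin R/TS ≈ 0.24751.
Since TS ≥ SR, only the acute value applies: ∠T ≈ 14.33°.
Then ∠S = 180° − ∠R − ∠T ≈ 114.47°.
Law of sines gives RT = TS·sin S/sin R ≈ 415.54.
Median from T: ½√(2·RT² + 2·TS² − SR²) ≈ 382.67.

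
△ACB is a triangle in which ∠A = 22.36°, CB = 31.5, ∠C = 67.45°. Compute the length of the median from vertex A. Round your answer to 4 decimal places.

m_A ≈ 78.1278

The third angle is ∠B = 180° − ∠A − ∠C = 90.19°.
Law of sines: BA = CB·sin C/sin A ≈ 76.472.
Law of sines: AC = CB·sin B/sin A ≈ 82.802.
Median from A: ½√(2·BA² + 2·AC² − CB²) ≈ 78.128.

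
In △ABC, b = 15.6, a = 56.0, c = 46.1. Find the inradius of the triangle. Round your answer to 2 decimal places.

5.17

Semiperimeter s = (56 + 15.6 + 46.1)/2 = 58.85.
Heron's formula: area = √(58.85·2.85·43.25·12.75) ≈ 304.12.
Inradius = area/s = 304.12/58.85 ≈ 5.1677.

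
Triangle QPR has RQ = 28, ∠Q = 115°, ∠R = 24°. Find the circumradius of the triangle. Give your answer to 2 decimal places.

The third angle is ∠P = 180° − ∠R − ∠Q = 41.00°.
Law of sines: PR = RQ·sin Q/sin P ≈ 38.68.
Law of sines: QP = RQ·sin R/sin P ≈ 17.359.
Circumradius = RQ/(2 sin P) ≈ 21.34.

21.34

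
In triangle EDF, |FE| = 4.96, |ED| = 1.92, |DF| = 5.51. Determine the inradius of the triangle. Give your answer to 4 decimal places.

Semiperimeter s = (5.51 + 4.96 + 1.92)/2 = 6.195.
Heron's formula: area = √(6.195·0.685·1.235·4.275) ≈ 4.7333.
Inradius = area/s = 4.7333/6.195 ≈ 0.76406.

r ≈ 0.7641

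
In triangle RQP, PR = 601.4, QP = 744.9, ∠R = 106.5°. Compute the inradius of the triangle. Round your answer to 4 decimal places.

Law of sines: sin Q = PR·sin R/QP ≈ 0.77411.
Since QP ≥ PR, only the acute value applies: ∠Q ≈ 50.72°.
Then ∠P = 180° − ∠R − ∠Q ≈ 22.78°.
Law of sines gives RQ = QP·sin P/sin R ≈ 300.75.
Area = ½·QP·PR·sin P ≈ 86712.
Semiperimeter s = (744.9+601.4+300.75)/2 = 823.53.
Inradius = area/s = 86712/823.53 ≈ 105.29.

r ≈ 105.2939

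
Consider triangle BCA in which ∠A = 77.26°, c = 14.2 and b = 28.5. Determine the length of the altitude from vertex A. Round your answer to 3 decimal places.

h_A ≈ 13.657

By the law of cosines, a² = b² + c² − 2·b·c·cos A = 835.4, so a ≈ 28.903.
Area = ½·b·c·sin A ≈ 197.37.
The altitude from A has length 2·area/a ≈ 13.657.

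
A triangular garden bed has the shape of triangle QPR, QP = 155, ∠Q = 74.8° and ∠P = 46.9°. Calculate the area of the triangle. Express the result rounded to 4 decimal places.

The third angle is ∠R = 180° − ∠Q − ∠P = 58.30°.
Law of sines: PR = QP·sin Q/sin R ≈ 175.81.
Law of sines: RQ = QP·sin P/sin R ≈ 133.02.
Area = ½·QP·PR·sin P ≈ 9948.4.

area ≈ 9948.4261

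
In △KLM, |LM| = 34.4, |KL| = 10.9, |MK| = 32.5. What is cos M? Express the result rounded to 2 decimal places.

By the law of cosines, cos M = (|LM|² + |MK|² − |KL|²) / (2·|LM|·|MK|) ≈ 0.94848, so ∠M ≈ 18.47°.

cos M ≈ 0.95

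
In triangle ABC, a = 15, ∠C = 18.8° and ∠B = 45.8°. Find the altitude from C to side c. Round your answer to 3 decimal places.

The third angle is ∠A = 180° − ∠B − ∠C = 115.40°.
Law of sines: b = a·sin B/sin A ≈ 11.904.
Law of sines: c = a·sin C/sin A ≈ 5.3513.
Area = ½·a·b·sin C ≈ 28.773.
The altitude from C has length 2·area/c ≈ 10.754.

h_C ≈ 10.754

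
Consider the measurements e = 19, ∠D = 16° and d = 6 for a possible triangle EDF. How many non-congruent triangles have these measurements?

2

e·sin D = 19·sin(16°) ≈ 5.237.
Since e sin D < d < e (5.237 < 6 < 19), two triangles exist.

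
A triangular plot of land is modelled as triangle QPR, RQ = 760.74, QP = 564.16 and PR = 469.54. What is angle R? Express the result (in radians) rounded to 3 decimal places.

By the law of cosines, cos R = (PR² + RQ² − QP²) / (2·PR·RQ) ≈ 0.67318, so ∠R ≈ 0.8323 rad.

∠R ≈ 0.832 rad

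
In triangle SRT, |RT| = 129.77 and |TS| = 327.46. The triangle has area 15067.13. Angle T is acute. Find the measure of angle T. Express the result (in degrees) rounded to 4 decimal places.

45.1645

From area = ½·|RT|·|TS|·sin T, we get sin T = 2·area/(|RT|·|TS|) ≈ 0.70913.
Taking the acute solution, ∠T ≈ 45.16°.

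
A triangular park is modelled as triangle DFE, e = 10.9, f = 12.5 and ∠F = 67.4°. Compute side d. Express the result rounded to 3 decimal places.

Law of sines: sin E = e·sin F/f ≈ 0.80504.
Since f ≥ e, only the acute value applies: ∠E ≈ 53.61°.
Then ∠D = 180° − ∠F − ∠E ≈ 58.99°.
Law of sines gives d = f·sin D/sin F ≈ 11.604.

11.604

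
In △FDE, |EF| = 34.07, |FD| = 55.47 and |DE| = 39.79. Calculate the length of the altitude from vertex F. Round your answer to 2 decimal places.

Semiperimeter s = (39.79 + 34.07 + 55.47)/2 = 64.665.
Heron's formula: area = √(64.665·24.875·30.595·9.195) ≈ 672.69.
The altitude from F has length 2·area/|DE| ≈ 33.812.

33.81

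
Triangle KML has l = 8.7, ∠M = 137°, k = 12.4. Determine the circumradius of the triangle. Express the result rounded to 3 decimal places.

14.427

By the law of cosines, m² = l² + k² − 2·l·k·cos M = 387.25, so m ≈ 19.679.
Area = ½·l·k·sin M ≈ 36.787.
Circumradius = m/(2 sin M) ≈ 14.427.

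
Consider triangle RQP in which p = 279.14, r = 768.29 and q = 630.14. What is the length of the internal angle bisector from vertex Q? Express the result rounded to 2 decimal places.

By the law of cosines, cos Q = (p² + r² − q²) / (2·p·r) ≈ 0.63208, so ∠Q ≈ 50.80°.
The bisector from Q has length 2·p·r·cos(∠Q/2)/(p+r) ≈ 369.92.

t_Q ≈ 369.92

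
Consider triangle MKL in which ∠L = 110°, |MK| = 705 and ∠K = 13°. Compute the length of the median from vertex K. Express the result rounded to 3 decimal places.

The third angle is ∠M = 180° − ∠K − ∠L = 57.00°.
Law of sines: |KL| = |MK|·sin M/sin L ≈ 629.21.
Law of sines: |LM| = |MK|·sin K/sin L ≈ 168.77.
Median from K: ½√(2·|MK|² + 2·|KL|² − |LM|²) ≈ 662.83.

m_K ≈ 662.830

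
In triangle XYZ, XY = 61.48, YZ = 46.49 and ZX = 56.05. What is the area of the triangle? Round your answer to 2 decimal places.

Semiperimeter s = (46.49 + 56.05 + 61.48)/2 = 82.01.
Heron's formula: area = √(82.01·35.52·25.96·20.53) ≈ 1246.

area ≈ 1246.00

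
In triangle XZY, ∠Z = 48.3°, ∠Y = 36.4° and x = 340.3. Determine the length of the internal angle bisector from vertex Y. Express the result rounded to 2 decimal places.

The third angle is ∠X = 180° − ∠Z − ∠Y = 95.30°.
Law of sines: z = x·sin Z/sin X ≈ 255.17.
Law of sines: y = x·sin Y/sin X ≈ 202.81.
The bisector from Y has length 2·x·z·cos(∠Y/2)/(x+z) ≈ 277.06.

t_Y ≈ 277.06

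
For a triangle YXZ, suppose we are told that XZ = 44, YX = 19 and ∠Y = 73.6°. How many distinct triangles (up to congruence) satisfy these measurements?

1

YX·sin Y = 19·sin(73.6°) ≈ 18.23.
Since XZ ≥ YX, exactly one triangle exists.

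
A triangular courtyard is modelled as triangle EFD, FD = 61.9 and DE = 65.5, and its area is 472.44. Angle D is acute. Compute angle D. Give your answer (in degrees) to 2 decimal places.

From area = ½·FD·DE·sin D, we get sin D = 2·area/(FD·DE) ≈ 0.23305.
Taking the acute solution, ∠D ≈ 13.48°.

∠D ≈ 13.48°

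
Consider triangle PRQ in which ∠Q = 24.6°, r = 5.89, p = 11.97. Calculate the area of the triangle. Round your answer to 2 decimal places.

area ≈ 14.67

Area = ½·p·r·sin Q ≈ 14.675.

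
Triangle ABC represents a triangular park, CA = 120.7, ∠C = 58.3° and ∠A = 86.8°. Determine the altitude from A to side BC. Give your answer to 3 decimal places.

h_A ≈ 102.693

The third angle is ∠B = 180° − ∠C − ∠A = 34.90°.
Law of sines: BC = CA·sin A/sin B ≈ 210.63.
Law of sines: AB = CA·sin C/sin B ≈ 179.49.
Area = ½·CA·BC·sin C ≈ 10815.
The altitude from A has length 2·area/BC ≈ 102.69.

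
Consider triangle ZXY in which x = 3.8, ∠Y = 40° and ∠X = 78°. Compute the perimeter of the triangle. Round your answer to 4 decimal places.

perimeter ≈ 9.7273

The third angle is ∠Z = 180° − ∠X − ∠Y = 62.00°.
Law of sines: z = x·sin Z/sin X ≈ 3.4302.
Law of sines: y = x·sin Y/sin X ≈ 2.4972.
Semiperimeter s = (3.4302+3.8+2.4972)/2 = 4.8637.
Perimeter = 3.4302 + 3.8 + 2.4972 = 9.7273.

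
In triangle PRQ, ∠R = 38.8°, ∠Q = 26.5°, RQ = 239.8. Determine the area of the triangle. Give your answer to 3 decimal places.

8848.303

The third angle is ∠P = 180° − ∠R − ∠Q = 114.70°.
Law of sines: QP = RQ·sin R/sin P ≈ 165.39.
Law of sines: PR = RQ·sin Q/sin P ≈ 117.77.
Area = ½·RQ·QP·sin Q ≈ 8848.3.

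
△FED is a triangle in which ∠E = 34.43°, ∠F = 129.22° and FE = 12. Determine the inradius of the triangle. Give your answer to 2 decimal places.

3.24

The third angle is ∠D = 180° − ∠F − ∠E = 16.35°.
Law of sines: ED = FE·sin F/sin D ≈ 33.025.
Law of sines: DF = FE·sin E/sin D ≈ 24.102.
Area = ½·FE·ED·sin E ≈ 112.03.
Semiperimeter s = (33.025+24.102+12)/2 = 34.563.
Inradius = area/s = 112.03/34.563 ≈ 3.2414.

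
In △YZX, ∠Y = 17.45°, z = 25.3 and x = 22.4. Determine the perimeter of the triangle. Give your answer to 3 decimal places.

By the law of cosines, y² = z² + x² − 2·z·x·cos Y = 60.572, so y ≈ 7.7828.
Semiperimeter s = (7.7828+25.3+22.4)/2 = 27.741.
Perimeter = 7.7828 + 25.3 + 22.4 = 55.483.

55.483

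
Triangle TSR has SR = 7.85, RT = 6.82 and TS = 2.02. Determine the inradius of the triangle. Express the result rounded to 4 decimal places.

r ≈ 0.7564

Semiperimeter s = (7.85 + 6.82 + 2.02)/2 = 8.345.
Heron's formula: area = √(8.345·0.495·1.525·6.325) ≈ 6.3122.
Inradius = area/s = 6.3122/8.345 ≈ 0.75641.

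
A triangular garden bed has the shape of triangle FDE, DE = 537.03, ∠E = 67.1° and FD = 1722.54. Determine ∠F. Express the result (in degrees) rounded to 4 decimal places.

Law of sines: sin F = DE·sin E/FD ≈ 0.28719.
Since FD ≥ DE, only the acute value applies: ∠F ≈ 16.69°.
Then ∠D = 180° − ∠E − ∠F ≈ 96.21°.

16.6901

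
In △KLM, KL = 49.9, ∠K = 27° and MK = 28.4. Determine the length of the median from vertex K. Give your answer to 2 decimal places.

38.15

By the law of cosines, LM² = MK² + KL² − 2·MK·KL·cos K = 771.17, so LM ≈ 27.77.
Median from K: ½√(2·MK² + 2·KL² − LM²) ≈ 38.151.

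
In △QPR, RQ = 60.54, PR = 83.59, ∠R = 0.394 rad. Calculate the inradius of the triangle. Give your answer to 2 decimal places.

r ≈ 10.78

By the law of cosines, QP² = PR² + RQ² − 2·PR·RQ·cos R = 1306.8, so QP ≈ 36.149.
Area = ½·PR·RQ·sin R ≈ 971.33.
Semiperimeter s = (83.59+60.54+36.149)/2 = 90.14.
Inradius = area/s = 971.33/90.14 ≈ 10.776.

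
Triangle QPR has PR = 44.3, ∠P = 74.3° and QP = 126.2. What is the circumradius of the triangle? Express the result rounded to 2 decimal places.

By the law of cosines, RQ² = QP² + PR² − 2·QP·PR·cos P = 14863, so RQ ≈ 121.91.
Area = ½·QP·PR·sin P ≈ 2691.
Circumradius = RQ/(2 sin P) ≈ 63.32.

63.32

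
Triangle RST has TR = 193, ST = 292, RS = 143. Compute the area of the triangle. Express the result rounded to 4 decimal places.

area ≈ 11955.4769

Semiperimeter s = (292 + 193 + 143)/2 = 314.
Heron's formula: area = √(314·22·121·171) ≈ 11955.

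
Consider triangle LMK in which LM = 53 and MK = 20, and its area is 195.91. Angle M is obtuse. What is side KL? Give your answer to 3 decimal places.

From area = ½·LM·MK·sin M, we get sin M = 2·area/(LM·MK) ≈ 0.36964.
Taking the obtuse solution, ∠M ≈ 158.31°.
Law of cosines then gives KL ≈ 71.964.

71.964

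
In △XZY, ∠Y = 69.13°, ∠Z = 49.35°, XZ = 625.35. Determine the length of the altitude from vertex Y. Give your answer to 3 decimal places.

The third angle is ∠X = 180° − ∠Z − ∠Y = 61.52°.
Law of sines: ZY = XZ·sin X/sin Y ≈ 588.27.
Law of sines: YX = XZ·sin Z/sin Y ≈ 507.77.
Area = ½·XZ·ZY·sin Z ≈ 1.3955e+05.
The altitude from Y has length 2·area/XZ ≈ 446.32.

446.321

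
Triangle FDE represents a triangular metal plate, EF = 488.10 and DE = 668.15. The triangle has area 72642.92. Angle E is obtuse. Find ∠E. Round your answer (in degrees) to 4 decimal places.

From area = ½·DE·EF·sin E, we get sin E = 2·area/(DE·EF) ≈ 0.44549.
Taking the obtuse solution, ∠E ≈ 153.55°.

153.5451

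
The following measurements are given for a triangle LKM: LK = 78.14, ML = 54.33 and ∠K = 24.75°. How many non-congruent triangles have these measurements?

LK·sin K = 78.14·sin(24.75°) ≈ 32.71.
Since LK sin K < ML < LK (32.71 < 54.33 < 78.14), two triangles exist.

2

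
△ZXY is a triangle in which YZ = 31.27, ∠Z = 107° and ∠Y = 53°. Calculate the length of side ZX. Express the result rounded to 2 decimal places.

73.02

The third angle is ∠X = 180° − ∠Y − ∠Z = 20.00°.
Law of sines: ZX = YZ·sin Y/sin X ≈ 73.017.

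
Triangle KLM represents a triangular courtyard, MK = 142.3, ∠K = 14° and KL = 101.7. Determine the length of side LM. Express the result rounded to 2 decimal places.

By the law of cosines, LM² = MK² + KL² − 2·MK·KL·cos K = 2508.1, so LM ≈ 50.081.

50.08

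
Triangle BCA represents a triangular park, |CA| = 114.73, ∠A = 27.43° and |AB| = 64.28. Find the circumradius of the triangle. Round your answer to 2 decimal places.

70.37

By the law of cosines, |BC|² = |CA|² + |AB|² − 2·|CA|·|AB|·cos A = 4203.4, so |BC| ≈ 64.834.
Area = ½·|CA|·|AB|·sin A ≈ 1698.7.
Circumradius = |BC|/(2 sin A) ≈ 70.37.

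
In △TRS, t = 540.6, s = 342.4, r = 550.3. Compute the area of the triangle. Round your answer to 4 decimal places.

Semiperimeter p = (540.6 + 550.3 + 342.4)/2 = 716.65.
Heron's formula: area = √(716.65·176.05·166.35·374.25) ≈ 88627.

area ≈ 88626.5563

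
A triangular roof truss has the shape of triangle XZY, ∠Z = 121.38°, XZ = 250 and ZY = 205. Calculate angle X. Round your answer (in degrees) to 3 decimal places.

By the law of cosines, YX² = XZ² + ZY² − 2·XZ·ZY·cos Z = 1.579e+05, so YX ≈ 397.36.
Law of cosines again: cos X = (YX² + XZ² − ZY²)/(2·YX·XZ) ≈ 0.89778, so ∠X ≈ 26.13°.

∠X ≈ 26.132°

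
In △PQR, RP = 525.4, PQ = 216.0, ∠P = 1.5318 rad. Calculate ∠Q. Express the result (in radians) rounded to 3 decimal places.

By the law of cosines, QR² = RP² + PQ² − 2·RP·PQ·cos P = 3.1385e+05, so QR ≈ 560.23.
Law of cosines again: cos Q = (PQ² + QR² − RP²)/(2·PQ·QR) ≈ 0.34900, so ∠Q ≈ 1.2143 rad.

∠Q ≈ 1.214 rad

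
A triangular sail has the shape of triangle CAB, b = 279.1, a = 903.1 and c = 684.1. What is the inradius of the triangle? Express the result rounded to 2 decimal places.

Semiperimeter s = (684.1 + 903.1 + 279.1)/2 = 933.15.
Heron's formula: area = √(933.15·249.05·30.05·654.05) ≈ 67584.
Inradius = area/s = 67584/933.15 ≈ 72.426.

72.43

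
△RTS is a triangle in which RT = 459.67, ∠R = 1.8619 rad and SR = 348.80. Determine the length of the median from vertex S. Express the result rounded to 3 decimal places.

By the law of cosines, TS² = SR² + RT² − 2·SR·RT·cos R = 4.2499e+05, so TS ≈ 651.91.
Median from S: ½√(2·TS² + 2·SR² − RT²) ≈ 469.58.

m_S ≈ 469.577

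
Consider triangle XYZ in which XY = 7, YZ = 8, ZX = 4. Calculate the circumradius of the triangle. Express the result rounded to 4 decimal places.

By the law of cosines, cos X = (ZX² + XY² − YZ²) / (2·ZX·XY) ≈ 0.01786, so ∠X ≈ 88.98°.
Circumradius = YZ/(2 sin X) ≈ 4.0006.

R ≈ 4.0006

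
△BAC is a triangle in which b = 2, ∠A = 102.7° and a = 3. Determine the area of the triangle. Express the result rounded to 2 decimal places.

Law of sines: sin B = b·sin A/a ≈ 0.65036.
Since a ≥ b, only the acute value applies: ∠B ≈ 40.57°.
Then ∠C = 180° − ∠A − ∠B ≈ 36.73°.
Law of sines gives c = a·sin C/sin A ≈ 1.8392.
Area = ½·a·b·sin C ≈ 1.7942.

area ≈ 1.79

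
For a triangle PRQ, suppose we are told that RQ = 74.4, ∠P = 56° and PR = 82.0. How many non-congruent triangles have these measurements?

PR·sin P = 82.0·sin(56°) ≈ 67.98.
Since PR sin P < RQ < PR (67.98 < 74.4 < 82.0), two triangles exist.

2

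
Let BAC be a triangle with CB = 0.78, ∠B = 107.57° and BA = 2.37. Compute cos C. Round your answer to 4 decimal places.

cos C ≈ 0.5519

By the law of cosines, AC² = CB² + BA² − 2·CB·BA·cos B = 7.3414, so AC ≈ 2.7095.
Law of cosines again: cos C = (AC² + CB² − BA²)/(2·AC·CB) ≈ 0.55192, so ∠C ≈ 56.50°.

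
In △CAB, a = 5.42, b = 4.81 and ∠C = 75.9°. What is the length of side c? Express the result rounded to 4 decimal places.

6.3095

By the law of cosines, c² = a² + b² − 2·a·b·cos C = 39.81, so c ≈ 6.3095.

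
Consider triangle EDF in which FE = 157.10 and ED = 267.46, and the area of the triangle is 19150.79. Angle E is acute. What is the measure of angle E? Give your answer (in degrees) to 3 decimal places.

From area = ½·FE·ED·sin E, we get sin E = 2·area/(FE·ED) ≈ 0.91155.
Taking the acute solution, ∠E ≈ 65.72°.

∠E ≈ 65.721°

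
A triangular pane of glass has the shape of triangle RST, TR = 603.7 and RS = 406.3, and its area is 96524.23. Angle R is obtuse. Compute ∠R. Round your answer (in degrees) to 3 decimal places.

∠R ≈ 128.090°

From area = ½·TR·RS·sin R, we get sin R = 2·area/(TR·RS) ≈ 0.78704.
Taking the obtuse solution, ∠R ≈ 128.09°.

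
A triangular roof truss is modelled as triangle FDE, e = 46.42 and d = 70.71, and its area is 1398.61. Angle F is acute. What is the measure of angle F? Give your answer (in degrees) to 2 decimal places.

∠F ≈ 58.45°

From area = ½·d·e·sin F, we get sin F = 2·area/(d·e) ≈ 0.85220.
Taking the acute solution, ∠F ≈ 58.45°.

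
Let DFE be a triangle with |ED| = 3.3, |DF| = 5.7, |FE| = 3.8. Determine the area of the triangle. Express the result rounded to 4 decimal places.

area ≈ 6.0091

Semiperimeter s = (3.8 + 3.3 + 5.7)/2 = 6.4.
Heron's formula: area = √(6.4·2.6·3.1·0.7) ≈ 6.0091.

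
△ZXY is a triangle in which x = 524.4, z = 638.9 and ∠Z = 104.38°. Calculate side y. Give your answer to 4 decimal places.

Law of sines: sin X = x·sin Z/z ≈ 0.79507.
Since z ≥ x, only the acute value applies: ∠X ≈ 52.66°.
Then ∠Y = 180° − ∠Z − ∠X ≈ 22.96°.
Law of sines gives y = z·sin Y/sin Z ≈ 257.27.

257.2681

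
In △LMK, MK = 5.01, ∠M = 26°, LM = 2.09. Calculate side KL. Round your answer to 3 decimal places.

3.263

By the law of cosines, KL² = LM² + MK² − 2·LM·MK·cos M = 10.646, so KL ≈ 3.2628.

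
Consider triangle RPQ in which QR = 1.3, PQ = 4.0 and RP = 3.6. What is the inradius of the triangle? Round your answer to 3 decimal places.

Semiperimeter s = (4 + 1.3 + 3.6)/2 = 4.45.
Heron's formula: area = √(4.45·0.45·3.15·0.85) ≈ 2.3155.
Inradius = area/s = 2.3155/4.45 ≈ 0.52034.

r ≈ 0.520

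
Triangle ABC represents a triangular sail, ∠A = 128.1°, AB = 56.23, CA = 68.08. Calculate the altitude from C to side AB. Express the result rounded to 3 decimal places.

53.575

By the law of cosines, BC² = CA² + AB² − 2·CA·AB·cos A = 12521, so BC ≈ 111.9.
Area = ½·CA·AB·sin A ≈ 1506.2.
The altitude from C has length 2·area/AB ≈ 53.575.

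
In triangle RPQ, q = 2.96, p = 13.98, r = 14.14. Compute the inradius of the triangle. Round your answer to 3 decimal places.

Semiperimeter s = (14.14 + 13.98 + 2.96)/2 = 15.54.
Heron's formula: area = √(15.54·1.4·1.56·12.58) ≈ 20.663.
Inradius = area/s = 20.663/15.54 ≈ 1.3297.

1.330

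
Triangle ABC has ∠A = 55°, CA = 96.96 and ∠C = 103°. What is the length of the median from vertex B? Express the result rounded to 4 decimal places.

m_B ≈ 227.8778

The third angle is ∠B = 180° − ∠C − ∠A = 22.00°.
Law of sines: BC = CA·sin A/sin B ≈ 212.02.
Law of sines: AB = CA·sin C/sin B ≈ 252.2.
Median from B: ½√(2·AB² + 2·BC² − CA²) ≈ 227.88.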